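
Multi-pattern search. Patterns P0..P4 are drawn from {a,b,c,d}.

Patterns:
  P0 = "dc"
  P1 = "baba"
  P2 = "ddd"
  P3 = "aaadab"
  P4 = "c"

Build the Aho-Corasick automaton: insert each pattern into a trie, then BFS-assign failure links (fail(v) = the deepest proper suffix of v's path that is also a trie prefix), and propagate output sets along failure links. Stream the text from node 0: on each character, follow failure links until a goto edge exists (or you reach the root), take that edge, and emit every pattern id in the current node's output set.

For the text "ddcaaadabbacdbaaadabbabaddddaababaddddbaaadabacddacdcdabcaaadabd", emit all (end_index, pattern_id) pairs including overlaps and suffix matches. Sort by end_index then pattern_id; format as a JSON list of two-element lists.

Construct AC machine:
Trie nodes:
  0='ε' goto a→9 b→3 c→15 d→1
  1='d' goto c→2 d→7
  2='dc' goto ·  [P0 ends]
  3='b' goto a→4
  4='ba' goto b→5
  5='bab' goto a→6
  6='baba' goto ·  [P1 ends]
  7='dd' goto d→8
  8='ddd' goto ·  [P2 ends]
  9='a' goto a→10
  10='aa' goto a→11
  11='aaa' goto d→12
  12='aaad' goto a→13
  13='aaada' goto b→14
  14='aaadab' goto ·  [P3 ends]
  15='c' goto ·  [P4 ends]

BFS fail/out derivation:
  n1('d'): parent n0 fail=0; on 'd' 0 → fail=0;  out ∅∪∅=∅
  n3('b'): parent n0 fail=0; on 'b' 0 → fail=0;  out ∅∪∅=∅
  n9('a'): parent n0 fail=0; on 'a' 0 → fail=0;  out ∅∪∅=∅
  n15('c'): parent n0 fail=0; on 'c' 0 → fail=0;  out {4}∪∅={4}
  n2('dc'): parent n1 fail=0; on 'c' 0 → fail=15;  out {0}∪{4}={0,4}
  n4('ba'): parent n3 fail=0; on 'a' 0 → fail=9;  out ∅∪∅=∅
  n7('dd'): parent n1 fail=0; on 'd' 0 → fail=1;  out ∅∪∅=∅
  n10('aa'): parent n9 fail=0; on 'a' 0 → fail=9;  out ∅∪∅=∅
  n5('bab'): parent n4 fail=9; on 'b' 9→0 → fail=3;  out ∅∪∅=∅
  n8('ddd'): parent n7 fail=1; on 'd' 1 → fail=7;  out {2}∪∅={2}
  n11('aaa'): parent n10 fail=9; on 'a' 9 → fail=10;  out ∅∪∅=∅
  n6('baba'): parent n5 fail=3; on 'a' 3 → fail=4;  out {1}∪∅={1}
  n12('aaad'): parent n11 fail=10; on 'd' 10→9→0 → fail=1;  out ∅∪∅=∅
  n13('aaada'): parent n12 fail=1; on 'a' 1→0 → fail=9;  out ∅∪∅=∅
  n14('aaadab'): parent n13 fail=9; on 'b' 9→0 → fail=3;  out {3}∪∅={3}

Run:
[0] read 'd'  n0⇒n1
[1] read 'd'  n1⇒n7
[2] read 'c'  n7⇒n2 (fail-walked)  → match P0@[1:2],P4@[2:2]
[3] read 'a'  n2⇒n9 (fail-walked)
[4] read 'a'  n9⇒n10
[5] read 'a'  n10⇒n11
[6] read 'd'  n11⇒n12
[7] read 'a'  n12⇒n13
[8] read 'b'  n13⇒n14  → match P3@[3:8]
[9] read 'b'  n14⇒n3 (fail-walked)
[10] read 'a'  n3⇒n4
[11] read 'c'  n4⇒n15 (fail-walked)  → match P4@[11:11]
[12] read 'd'  n15⇒n1 (fail-walked)
[13] read 'b'  n1⇒n3 (fail-walked)
[14] read 'a'  n3⇒n4
[15] read 'a'  n4⇒n10 (fail-walked)
[16] read 'a'  n10⇒n11
[17] read 'd'  n11⇒n12
[18] read 'a'  n12⇒n13
[19] read 'b'  n13⇒n14  → match P3@[14:19]
[20] read 'b'  n14⇒n3 (fail-walked)
[21] read 'a'  n3⇒n4
[22] read 'b'  n4⇒n5
[23] read 'a'  n5⇒n6  → match P1@[20:23]
[24] read 'd'  n6⇒n1 (fail-walked)
[25] read 'd'  n1⇒n7
[26] read 'd'  n7⇒n8  → match P2@[24:26]
[27] read 'd'  n8⇒n8 (fail-walked)  → match P2@[25:27]
[28] read 'a'  n8⇒n9 (fail-walked)
[29] read 'a'  n9⇒n10
[30] read 'b'  n10⇒n3 (fail-walked)
[31] read 'a'  n3⇒n4
[32] read 'b'  n4⇒n5
[33] read 'a'  n5⇒n6  → match P1@[30:33]
[34] read 'd'  n6⇒n1 (fail-walked)
[35] read 'd'  n1⇒n7
[36] read 'd'  n7⇒n8  → match P2@[34:36]
[37] read 'd'  n8⇒n8 (fail-walked)  → match P2@[35:37]
[38] read 'b'  n8⇒n3 (fail-walked)
[39] read 'a'  n3⇒n4
[40] read 'a'  n4⇒n10 (fail-walked)
[41] read 'a'  n10⇒n11
[42] read 'd'  n11⇒n12
[43] read 'a'  n12⇒n13
[44] read 'b'  n13⇒n14  → match P3@[39:44]
[45] read 'a'  n14⇒n4 (fail-walked)
[46] read 'c'  n4⇒n15 (fail-walked)  → match P4@[46:46]
[47] read 'd'  n15⇒n1 (fail-walked)
[48] read 'd'  n1⇒n7
[49] read 'a'  n7⇒n9 (fail-walked)
[50] read 'c'  n9⇒n15 (fail-walked)  → match P4@[50:50]
[51] read 'd'  n15⇒n1 (fail-walked)
[52] read 'c'  n1⇒n2  → match P0@[51:52],P4@[52:52]
[53] read 'd'  n2⇒n1 (fail-walked)
[54] read 'a'  n1⇒n9 (fail-walked)
[55] read 'b'  n9⇒n3 (fail-walked)
[56] read 'c'  n3⇒n15 (fail-walked)  → match P4@[56:56]
[57] read 'a'  n15⇒n9 (fail-walked)
[58] read 'a'  n9⇒n10
[59] read 'a'  n10⇒n11
[60] read 'd'  n11⇒n12
[61] read 'a'  n12⇒n13
[62] read 'b'  n13⇒n14  → match P3@[57:62]
[63] read 'd'  n14⇒n1 (fail-walked)

All matches (sorted): [[2,0],[2,4],[8,3],[11,4],[19,3],[23,1],[26,2],[27,2],[33,1],[36,2],[37,2],[44,3],[46,4],[50,4],[52,0],[52,4],[56,4],[62,3]]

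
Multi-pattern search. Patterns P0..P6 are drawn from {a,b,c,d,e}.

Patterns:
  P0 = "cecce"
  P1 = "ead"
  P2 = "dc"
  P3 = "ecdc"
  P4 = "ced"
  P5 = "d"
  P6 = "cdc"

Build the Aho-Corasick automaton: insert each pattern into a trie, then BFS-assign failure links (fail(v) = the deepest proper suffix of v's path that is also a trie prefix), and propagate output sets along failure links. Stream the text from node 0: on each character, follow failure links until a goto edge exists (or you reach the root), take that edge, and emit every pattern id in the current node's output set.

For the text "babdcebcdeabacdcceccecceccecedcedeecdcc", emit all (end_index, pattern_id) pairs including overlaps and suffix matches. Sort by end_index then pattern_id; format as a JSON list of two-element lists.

Build automaton:
Trie nodes:
  0='ε' goto c→1 d→9 e→6
  1='c' goto d→15 e→2
  2='ce' goto c→3 d→14
  3='cec' goto c→4
  4='cecc' goto e→5
  5='cecce' goto ·  ←P0
  6='e' goto a→7 c→11
  7='ea' goto d→8
  8='ead' goto ·  ←P1
  9='d' goto c→10  ←P5
  10='dc' goto ·  ←P2
  11='ec' goto d→12
  12='ecd' goto c→13
  13='ecdc' goto ·  ←P3
  14='ced' goto ·  ←P4
  15='cd' goto c→16
  16='cdc' goto ·  ←P6

Failure links (BFS by depth):
  n1('c'): parent n0 fail=0; on 'c' 0 → fail=0;  out ∅∪∅=∅
  n6('e'): parent n0 fail=0; on 'e' 0 → fail=0;  out ∅∪∅=∅
  n9('d'): parent n0 fail=0; on 'd' 0 → fail=0;  out {5}∪∅={5}
  n2('ce'): parent n1 fail=0; on 'e' 0 → fail=6;  out ∅∪∅=∅
  n7('ea'): parent n6 fail=0; on 'a' 0 → fail=0;  out ∅∪∅=∅
  n10('dc'): parent n9 fail=0; on 'c' 0 → fail=1;  out {2}∪∅={2}
  n11('ec'): parent n6 fail=0; on 'c' 0 → fail=1;  out ∅∪∅=∅
  n15('cd'): parent n1 fail=0; on 'd' 0 → fail=9;  out ∅∪{5}={5}
  n3('cec'): parent n2 fail=6; on 'c' 6 → fail=11;  out ∅∪∅=∅
  n8('ead'): parent n7 fail=0; on 'd' 0 → fail=9;  out {1}∪{5}={1,5}
  n12('ecd'): parent n11 fail=1; on 'd' 1 → fail=15;  out ∅∪{5}={5}
  n14('ced'): parent n2 fail=6; on 'd' 6→0 → fail=9;  out {4}∪{5}={4,5}
  n16('cdc'): parent n15 fail=9; on 'c' 9 → fail=10;  out {6}∪{2}={2,6}
  n4('cecc'): parent n3 fail=11; on 'c' 11→1→0 → fail=1;  out ∅∪∅=∅
  n13('ecdc'): parent n12 fail=15; on 'c' 15 → fail=16;  out {3}∪{2,6}={2,3,6}
  n5('cecce'): parent n4 fail=1; on 'e' 1 → fail=2;  out {0}∪∅={0}

Scan:
[0] read 'b'  n0⇒n0
[1] read 'a'  n0⇒n0
[2] read 'b'  n0⇒n0
[3] read 'd'  n0⇒n9  → match P5@[3:3]
[4] read 'c'  n9⇒n10  → match P2@[3:4]
[5] read 'e'  n10⇒n2 ·f
[6] read 'b'  n2⇒n0 ·f
[7] read 'c'  n0⇒n1
[8] read 'd'  n1⇒n15  → match P5@[8:8]
[9] read 'e'  n15⇒n6 ·f
[10] read 'a'  n6⇒n7
[11] read 'b'  n7⇒n0 ·f
[12] read 'a'  n0⇒n0
[13] read 'c'  n0⇒n1
[14] read 'd'  n1⇒n15  → match P5@[14:14]
[15] read 'c'  n15⇒n16  → match P2@[14:15],P6@[13:15]
[16] read 'c'  n16⇒n1 ·f
[17] read 'e'  n1⇒n2
[18] read 'c'  n2⇒n3
[19] read 'c'  n3⇒n4
[20] read 'e'  n4⇒n5  → match P0@[16:20]
[21] read 'c'  n5⇒n3 ·f
[22] read 'c'  n3⇒n4
[23] read 'e'  n4⇒n5  → match P0@[19:23]
[24] read 'c'  n5⇒n3 ·f
[25] read 'c'  n3⇒n4
[26] read 'e'  n4⇒n5  → match P0@[22:26]
[27] read 'c'  n5⇒n3 ·f
[28] read 'e'  n3⇒n2 ·f
[29] read 'd'  n2⇒n14  → match P4@[27:29],P5@[29:29]
[30] read 'c'  n14⇒n10 ·f  → match P2@[29:30]
[31] read 'e'  n10⇒n2 ·f
[32] read 'd'  n2⇒n14  → match P4@[30:32],P5@[32:32]
[33] read 'e'  n14⇒n6 ·f
[34] read 'e'  n6⇒n6 ·f
[35] read 'c'  n6⇒n11
[36] read 'd'  n11⇒n12  → match P5@[36:36]
[37] read 'c'  n12⇒n13  → match P2@[36:37],P3@[34:37],P6@[35:37]
[38] read 'c'  n13⇒n1 ·f

All matches (sorted): [[3,5],[4,2],[8,5],[14,5],[15,2],[15,6],[20,0],[23,0],[26,0],[29,4],[29,5],[30,2],[32,4],[32,5],[36,5],[37,2],[37,3],[37,6]]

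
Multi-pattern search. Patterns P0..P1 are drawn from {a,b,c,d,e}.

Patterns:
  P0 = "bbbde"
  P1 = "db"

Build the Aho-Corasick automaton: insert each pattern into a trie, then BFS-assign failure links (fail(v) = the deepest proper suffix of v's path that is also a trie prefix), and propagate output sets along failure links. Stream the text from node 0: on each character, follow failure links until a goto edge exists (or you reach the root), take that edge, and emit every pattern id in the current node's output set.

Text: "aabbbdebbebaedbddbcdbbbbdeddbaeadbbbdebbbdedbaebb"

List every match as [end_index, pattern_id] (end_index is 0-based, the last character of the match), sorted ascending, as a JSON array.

Build automaton:
Trie nodes:
  0='ε' goto b→1 d→6
  1='b' goto b→2
  2='bb' goto b→3
  3='bbb' goto d→4
  4='bbbd' goto e→5
  5='bbbde' goto ·  ←P0
  6='d' goto b→7
  7='db' goto ·  ←P1

Failure links (BFS by depth):
  fail(1) 'b': from fail(0)=0 chase 'b': 0 ⇒ 0;  out=∅∪out(0)=∅
  fail(6) 'd': from fail(0)=0 chase 'd': 0 ⇒ 0;  out=∅∪out(0)=∅
  fail(2) 'bb': from fail(1)=0 chase 'b': 0 ⇒ 1;  out=∅∪out(1)=∅
  fail(7) 'db': from fail(6)=0 chase 'b': 0 ⇒ 1;  out={1}∪out(1)={1}
  fail(3) 'bbb': from fail(2)=1 chase 'b': 1 ⇒ 2;  out=∅∪out(2)=∅
  fail(4) 'bbbd': from fail(3)=2 chase 'd': 2→1→0 ⇒ 6;  out=∅∪out(6)=∅
  fail(5) 'bbbde': from fail(4)=6 chase 'e': 6→0 ⇒ 0;  out={0}∪out(0)={0}

Text stream:
i=0 'a': node 0→0
i=1 'a': node 0→0
i=2 'b': node 0→1
i=3 'b': node 1→2
i=4 'b': node 2→3
i=5 'd': node 3→4
i=6 'e': node 4→5  emit P0@[2:6]
i=7 'b': node 5→1 ·f
i=8 'b': node 1→2
i=9 'e': node 2→0 ·f
i=10 'b': node 0→1
i=11 'a': node 1→0 ·f
i=12 'e': node 0→0
i=13 'd': node 0→6
i=14 'b': node 6→7  emit P1@[13:14]
i=15 'd': node 7→6 ·f
i=16 'd': node 6→6 ·f
i=17 'b': node 6→7  emit P1@[16:17]
i=18 'c': node 7→0 ·f
i=19 'd': node 0→6
i=20 'b': node 6→7  emit P1@[19:20]
i=21 'b': node 7→2 ·f
i=22 'b': node 2→3
i=23 'b': node 3→3 ·f
i=24 'd': node 3→4
i=25 'e': node 4→5  emit P0@[21:25]
i=26 'd': node 5→6 ·f
i=27 'd': node 6→6 ·f
i=28 'b': node 6→7  emit P1@[27:28]
i=29 'a': node 7→0 ·f
i=30 'e': node 0→0
i=31 'a': node 0→0
i=32 'd': node 0→6
i=33 'b': node 6→7  emit P1@[32:33]
i=34 'b': node 7→2 ·f
i=35 'b': node 2→3
i=36 'd': node 3→4
i=37 'e': node 4→5  emit P0@[33:37]
i=38 'b': node 5→1 ·f
i=39 'b': node 1→2
i=40 'b': node 2→3
i=41 'd': node 3→4
i=42 'e': node 4→5  emit P0@[38:42]
i=43 'd': node 5→6 ·f
i=44 'b': node 6→7  emit P1@[43:44]
i=45 'a': node 7→0 ·f
i=46 'e': node 0→0
i=47 'b': node 0→1
i=48 'b': node 1→2

Matches: [[6,0],[14,1],[17,1],[20,1],[25,0],[28,1],[33,1],[37,0],[42,0],[44,1]]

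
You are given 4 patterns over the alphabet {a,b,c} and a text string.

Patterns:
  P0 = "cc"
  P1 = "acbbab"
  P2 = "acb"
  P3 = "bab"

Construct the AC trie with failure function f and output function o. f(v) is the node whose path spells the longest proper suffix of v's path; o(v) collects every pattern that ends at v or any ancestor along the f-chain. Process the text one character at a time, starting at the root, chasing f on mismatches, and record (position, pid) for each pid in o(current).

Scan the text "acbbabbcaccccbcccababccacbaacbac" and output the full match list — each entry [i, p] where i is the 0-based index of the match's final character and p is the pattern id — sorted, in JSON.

Build:
Trie (insert patterns):
  0='ε' goto a→3 b→9 c→1
  1='c' goto c→2
  2='cc' goto ·  [P0 ends]
  3='a' goto c→4
  4='ac' goto b→5
  5='acb' goto b→6  [P2 ends]
  6='acbb' goto a→7
  7='acbba' goto b→8
  8='acbbab' goto ·  [P1 ends]
  9='b' goto a→10
  10='ba' goto b→11
  11='bab' goto ·  [P3 ends]

BFS fail/out derivation:
  n1('c'): parent n0 fail=0; on 'c' 0 → fail=0;  out ∅∪∅=∅
  n3('a'): parent n0 fail=0; on 'a' 0 → fail=0;  out ∅∪∅=∅
  n9('b'): parent n0 fail=0; on 'b' 0 → fail=0;  out ∅∪∅=∅
  n2('cc'): parent n1 fail=0; on 'c' 0 → fail=1;  out {0}∪∅={0}
  n4('ac'): parent n3 fail=0; on 'c' 0 → fail=1;  out ∅∪∅=∅
  n10('ba'): parent n9 fail=0; on 'a' 0 → fail=3;  out ∅∪∅=∅
  n5('acb'): parent n4 fail=1; on 'b' 1→0 → fail=9;  out {2}∪∅={2}
  n11('bab'): parent n10 fail=3; on 'b' 3→0 → fail=9;  out {3}∪∅={3}
  n6('acbb'): parent n5 fail=9; on 'b' 9→0 → fail=9;  out ∅∪∅=∅
  n7('acbba'): parent n6 fail=9; on 'a' 9 → fail=10;  out ∅∪∅=∅
  n8('acbbab'): parent n7 fail=10; on 'b' 10 → fail=11;  out {1}∪{3}={1,3}

Run:
i=0 'a': node 0→3
i=1 'c': node 3→4
i=2 'b': node 4→5  ** P2@[0:2]
i=3 'b': node 5→6
i=4 'a': node 6→7
i=5 'b': node 7→8  ** P1@[0:5],P3@[3:5]
i=6 'b': node 8→9 ·f
i=7 'c': node 9→1 ·f
i=8 'a': node 1→3 ·f
i=9 'c': node 3→4
i=10 'c': node 4→2 ·f  ** P0@[9:10]
i=11 'c': node 2→2 ·f  ** P0@[10:11]
i=12 'c': node 2→2 ·f  ** P0@[11:12]
i=13 'b': node 2→9 ·f
i=14 'c': node 9→1 ·f
i=15 'c': node 1→2  ** P0@[14:15]
i=16 'c': node 2→2 ·f  ** P0@[15:16]
i=17 'a': node 2→3 ·f
i=18 'b': node 3→9 ·f
i=19 'a': node 9→10
i=20 'b': node 10→11  ** P3@[18:20]
i=21 'c': node 11→1 ·f
i=22 'c': node 1→2  ** P0@[21:22]
i=23 'a': node 2→3 ·f
i=24 'c': node 3→4
i=25 'b': node 4→5  ** P2@[23:25]
i=26 'a': node 5→10 ·f
i=27 'a': node 10→3 ·f
i=28 'c': node 3→4
i=29 'b': node 4→5  ** P2@[27:29]
i=30 'a': node 5→10 ·f
i=31 'c': node 10→4 ·f

Result: [[2,2],[5,1],[5,3],[10,0],[11,0],[12,0],[15,0],[16,0],[20,3],[22,0],[25,2],[29,2]]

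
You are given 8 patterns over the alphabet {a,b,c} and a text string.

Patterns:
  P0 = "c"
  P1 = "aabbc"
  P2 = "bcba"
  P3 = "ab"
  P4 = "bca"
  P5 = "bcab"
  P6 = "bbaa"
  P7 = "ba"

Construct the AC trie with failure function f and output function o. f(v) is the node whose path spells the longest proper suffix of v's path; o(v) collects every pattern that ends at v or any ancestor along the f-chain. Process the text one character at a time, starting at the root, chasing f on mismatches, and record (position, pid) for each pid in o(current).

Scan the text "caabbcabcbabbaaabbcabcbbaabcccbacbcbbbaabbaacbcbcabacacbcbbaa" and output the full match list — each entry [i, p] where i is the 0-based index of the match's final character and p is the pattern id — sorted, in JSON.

Construct AC machine:
Trie nodes:
  n0 'ε': a→2 b→7 c→1
  n1 'c': ·  ←P0
  n2 'a': a→3 b→11
  n3 'aa': b→4
  n4 'aab': b→5
  n5 'aabb': c→6
  n6 'aabbc': ·  ←P1
  n7 'b': a→17 b→14 c→8
  n8 'bc': a→12 b→9
  n9 'bcb': a→10
  n10 'bcba': ·  ←P2
  n11 'ab': ·  ←P3
  n12 'bca': b→13  ←P4
  n13 'bcab': ·  ←P5
  n14 'bb': a→15
  n15 'bba': a→16
  n16 'bbaa': ·  ←P6
  n17 'ba': ·  ←P7

Failure links (BFS by depth):
  fail(1) 'c': from fail(0)=0 chase 'c': 0 ⇒ 0;  out={0}∪out(0)={0}
  fail(2) 'a': from fail(0)=0 chase 'a': 0 ⇒ 0;  out=∅∪out(0)=∅
  fail(7) 'b': from fail(0)=0 chase 'b': 0 ⇒ 0;  out=∅∪out(0)=∅
  fail(3) 'aa': from fail(2)=0 chase 'a': 0 ⇒ 2;  out=∅∪out(2)=∅
  fail(8) 'bc': from fail(7)=0 chase 'c': 0 ⇒ 1;  out=∅∪out(1)={0}
  fail(11) 'ab': from fail(2)=0 chase 'b': 0 ⇒ 7;  out={3}∪out(7)={3}
  fail(14) 'bb': from fail(7)=0 chase 'b': 0 ⇒ 7;  out=∅∪out(7)=∅
  fail(17) 'ba': from fail(7)=0 chase 'a': 0 ⇒ 2;  out={7}∪out(2)={7}
  fail(4) 'aab': from fail(3)=2 chase 'b': 2 ⇒ 11;  out=∅∪out(11)={3}
  fail(9) 'bcb': from fail(8)=1 chase 'b': 1→0 ⇒ 7;  out=∅∪out(7)=∅
  fail(12) 'bca': from fail(8)=1 chase 'a': 1→0 ⇒ 2;  out={4}∪out(2)={4}
  fail(15) 'bba': from fail(14)=7 chase 'a': 7 ⇒ 17;  out=∅∪out(17)={7}
  fail(5) 'aabb': from fail(4)=11 chase 'b': 11→7 ⇒ 14;  out=∅∪out(14)=∅
  fail(10) 'bcba': from fail(9)=7 chase 'a': 7 ⇒ 17;  out={2}∪out(17)={2,7}
  fail(13) 'bcab': from fail(12)=2 chase 'b': 2 ⇒ 11;  out={5}∪out(11)={3,5}
  fail(16) 'bbaa': from fail(15)=17 chase 'a': 17→2 ⇒ 3;  out={6}∪out(3)={6}
  fail(6) 'aabbc': from fail(5)=14 chase 'c': 14→7 ⇒ 8;  out={1}∪out(8)={0,1}

Run:
[0] read 'c'  n0⇒n1  → match P0@[0:0]
[1] read 'a'  n1⇒n2 ·f
[2] read 'a'  n2⇒n3
[3] read 'b'  n3⇒n4  → match P3@[2:3]
[4] read 'b'  n4⇒n5
[5] read 'c'  n5⇒n6  → match P0@[5:5],P1@[1:5]
[6] read 'a'  n6⇒n12 ·f  → match P4@[4:6]
[7] read 'b'  n12⇒n13  → match P3@[6:7],P5@[4:7]
[8] read 'c'  n13⇒n8 ·f  → match P0@[8:8]
[9] read 'b'  n8⇒n9
[10] read 'a'  n9⇒n10  → match P2@[7:10],P7@[9:10]
[11] read 'b'  n10⇒n11 ·f  → match P3@[10:11]
[12] read 'b'  n11⇒n14 ·f
[13] read 'a'  n14⇒n15  → match P7@[12:13]
[14] read 'a'  n15⇒n16  → match P6@[11:14]
[15] read 'a'  n16⇒n3 ·f
[16] read 'b'  n3⇒n4  → match P3@[15:16]
[17] read 'b'  n4⇒n5
[18] read 'c'  n5⇒n6  → match P0@[18:18],P1@[14:18]
[19] read 'a'  n6⇒n12 ·f  → match P4@[17:19]
[20] read 'b'  n12⇒n13  → match P3@[19:20],P5@[17:20]
[21] read 'c'  n13⇒n8 ·f  → match P0@[21:21]
[22] read 'b'  n8⇒n9
[23] read 'b'  n9⇒n14 ·f
[24] read 'a'  n14⇒n15  → match P7@[23:24]
[25] read 'a'  n15⇒n16  → match P6@[22:25]
[26] read 'b'  n16⇒n4 ·f  → match P3@[25:26]
[27] read 'c'  n4⇒n8 ·f  → match P0@[27:27]
[28] read 'c'  n8⇒n1 ·f  → match P0@[28:28]
[29] read 'c'  n1⇒n1 ·f  → match P0@[29:29]
[30] read 'b'  n1⇒n7 ·f
[31] read 'a'  n7⇒n17  → match P7@[30:31]
[32] read 'c'  n17⇒n1 ·f  → match P0@[32:32]
[33] read 'b'  n1⇒n7 ·f
[34] read 'c'  n7⇒n8  → match P0@[34:34]
[35] read 'b'  n8⇒n9
[36] read 'b'  n9⇒n14 ·f
[37] read 'b'  n14⇒n14 ·f
[38] read 'a'  n14⇒n15  → match P7@[37:38]
[39] read 'a'  n15⇒n16  → match P6@[36:39]
[40] read 'b'  n16⇒n4 ·f  → match P3@[39:40]
[41] read 'b'  n4⇒n5
[42] read 'a'  n5⇒n15 ·f  → match P7@[41:42]
[43] read 'a'  n15⇒n16  → match P6@[40:43]
[44] read 'c'  n16⇒n1 ·f  → match P0@[44:44]
[45] read 'b'  n1⇒n7 ·f
[46] read 'c'  n7⇒n8  → match P0@[46:46]
[47] read 'b'  n8⇒n9
[48] read 'c'  n9⇒n8 ·f  → match P0@[48:48]
[49] read 'a'  n8⇒n12  → match P4@[47:49]
[50] read 'b'  n12⇒n13  → match P3@[49:50],P5@[47:50]
[51] read 'a'  n13⇒n17 ·f  → match P7@[50:51]
[52] read 'c'  n17⇒n1 ·f  → match P0@[52:52]
[53] read 'a'  n1⇒n2 ·f
[54] read 'c'  n2⇒n1 ·f  → match P0@[54:54]
[55] read 'b'  n1⇒n7 ·f
[56] read 'c'  n7⇒n8  → match P0@[56:56]
[57] read 'b'  n8⇒n9
[58] read 'b'  n9⇒n14 ·f
[59] read 'a'  n14⇒n15  → match P7@[58:59]
[60] read 'a'  n15⇒n16  → match P6@[57:60]

Result: [[0,0],[3,3],[5,0],[5,1],[6,4],[7,3],[7,5],[8,0],[10,2],[10,7],[11,3],[13,7],[14,6],[16,3],[18,0],[18,1],[19,4],[20,3],[20,5],[21,0],[24,7],[25,6],[26,3],[27,0],[28,0],[29,0],[31,7],[32,0],[34,0],[38,7],[39,6],[40,3],[42,7],[43,6],[44,0],[46,0],[48,0],[49,4],[50,3],[50,5],[51,7],[52,0],[54,0],[56,0],[59,7],[60,6]]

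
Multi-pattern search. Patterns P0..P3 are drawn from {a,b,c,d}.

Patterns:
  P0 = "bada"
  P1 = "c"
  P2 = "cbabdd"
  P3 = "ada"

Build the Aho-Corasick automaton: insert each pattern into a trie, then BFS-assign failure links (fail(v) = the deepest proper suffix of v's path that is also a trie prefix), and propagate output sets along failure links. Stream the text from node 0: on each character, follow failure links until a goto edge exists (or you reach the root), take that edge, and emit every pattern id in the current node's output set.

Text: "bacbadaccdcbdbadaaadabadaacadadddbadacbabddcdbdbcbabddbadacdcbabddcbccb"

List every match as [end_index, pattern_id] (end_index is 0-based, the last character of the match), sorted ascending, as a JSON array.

Build automaton:
Trie nodes:
  0='ε' goto a→11 b→1 c→5
  1='b' goto a→2
  2='ba' goto d→3
  3='bad' goto a→4
  4='bada' goto ·  ←P0
  5='c' goto b→6  ←P1
  6='cb' goto a→7
  7='cba' goto b→8
  8='cbab' goto d→9
  9='cbabd' goto d→10
  10='cbabdd' goto ·  ←P2
  11='a' goto d→12
  12='ad' goto a→13
  13='ada' goto ·  ←P3

Failure links (BFS by depth):
  fail(1) 'b': from fail(0)=0 chase 'b': 0 ⇒ 0;  out=∅∪out(0)=∅
  fail(5) 'c': from fail(0)=0 chase 'c': 0 ⇒ 0;  out={1}∪out(0)={1}
  fail(11) 'a': from fail(0)=0 chase 'a': 0 ⇒ 0;  out=∅∪out(0)=∅
  fail(2) 'ba': from fail(1)=0 chase 'a': 0 ⇒ 11;  out=∅∪out(11)=∅
  fail(6) 'cb': from fail(5)=0 chase 'b': 0 ⇒ 1;  out=∅∪out(1)=∅
  fail(12) 'ad': from fail(11)=0 chase 'd': 0 ⇒ 0;  out=∅∪out(0)=∅
  fail(3) 'bad': from fail(2)=11 chase 'd': 11 ⇒ 12;  out=∅∪out(12)=∅
  fail(7) 'cba': from fail(6)=1 chase 'a': 1 ⇒ 2;  out=∅∪out(2)=∅
  fail(13) 'ada': from fail(12)=0 chase 'a': 0 ⇒ 11;  out={3}∪out(11)={3}
  fail(4) 'bada': from fail(3)=12 chase 'a': 12 ⇒ 13;  out={0}∪out(13)={0,3}
  fail(8) 'cbab': from fail(7)=2 chase 'b': 2→11→0 ⇒ 1;  out=∅∪out(1)=∅
  fail(9) 'cbabd': from fail(8)=1 chase 'd': 1→0 ⇒ 0;  out=∅∪out(0)=∅
  fail(10) 'cbabdd': from fail(9)=0 chase 'd': 0 ⇒ 0;  out={2}∪out(0)={2}

Scan:
pos 0 'b': at 1
pos 1 'a': at 2
pos 2 'c': at 5 ·f  emit P1@[2:2]
pos 3 'b': at 6
pos 4 'a': at 7
pos 5 'd': at 3 ·f
pos 6 'a': at 4  emit P0@[3:6],P3@[4:6]
pos 7 'c': at 5 ·f  emit P1@[7:7]
pos 8 'c': at 5 ·f  emit P1@[8:8]
pos 9 'd': at 0 ·f
pos 10 'c': at 5  emit P1@[10:10]
pos 11 'b': at 6
pos 12 'd': at 0 ·f
pos 13 'b': at 1
pos 14 'a': at 2
pos 15 'd': at 3
pos 16 'a': at 4  emit P0@[13:16],P3@[14:16]
pos 17 'a': at 11 ·f
pos 18 'a': at 11 ·f
pos 19 'd': at 12
pos 20 'a': at 13  emit P3@[18:20]
pos 21 'b': at 1 ·f
pos 22 'a': at 2
pos 23 'd': at 3
pos 24 'a': at 4  emit P0@[21:24],P3@[22:24]
pos 25 'a': at 11 ·f
pos 26 'c': at 5 ·f  emit P1@[26:26]
pos 27 'a': at 11 ·f
pos 28 'd': at 12
pos 29 'a': at 13  emit P3@[27:29]
pos 30 'd': at 12 ·f
pos 31 'd': at 0 ·f
pos 32 'd': at 0
pos 33 'b': at 1
pos 34 'a': at 2
pos 35 'd': at 3
pos 36 'a': at 4  emit P0@[33:36],P3@[34:36]
pos 37 'c': at 5 ·f  emit P1@[37:37]
pos 38 'b': at 6
pos 39 'a': at 7
pos 40 'b': at 8
pos 41 'd': at 9
pos 42 'd': at 10  emit P2@[37:42]
pos 43 'c': at 5 ·f  emit P1@[43:43]
pos 44 'd': at 0 ·f
pos 45 'b': at 1
pos 46 'd': at 0 ·f
pos 47 'b': at 1
pos 48 'c': at 5 ·f  emit P1@[48:48]
pos 49 'b': at 6
pos 50 'a': at 7
pos 51 'b': at 8
pos 52 'd': at 9
pos 53 'd': at 10  emit P2@[48:53]
pos 54 'b': at 1 ·f
pos 55 'a': at 2
pos 56 'd': at 3
pos 57 'a': at 4  emit P0@[54:57],P3@[55:57]
pos 58 'c': at 5 ·f  emit P1@[58:58]
pos 59 'd': at 0 ·f
pos 60 'c': at 5  emit P1@[60:60]
pos 61 'b': at 6
pos 62 'a': at 7
pos 63 'b': at 8
pos 64 'd': at 9
pos 65 'd': at 10  emit P2@[60:65]
pos 66 'c': at 5 ·f  emit P1@[66:66]
pos 67 'b': at 6
pos 68 'c': at 5 ·f  emit P1@[68:68]
pos 69 'c': at 5 ·f  emit P1@[69:69]
pos 70 'b': at 6

Result: [[2,1],[6,0],[6,3],[7,1],[8,1],[10,1],[16,0],[16,3],[20,3],[24,0],[24,3],[26,1],[29,3],[36,0],[36,3],[37,1],[42,2],[43,1],[48,1],[53,2],[57,0],[57,3],[58,1],[60,1],[65,2],[66,1],[68,1],[69,1]]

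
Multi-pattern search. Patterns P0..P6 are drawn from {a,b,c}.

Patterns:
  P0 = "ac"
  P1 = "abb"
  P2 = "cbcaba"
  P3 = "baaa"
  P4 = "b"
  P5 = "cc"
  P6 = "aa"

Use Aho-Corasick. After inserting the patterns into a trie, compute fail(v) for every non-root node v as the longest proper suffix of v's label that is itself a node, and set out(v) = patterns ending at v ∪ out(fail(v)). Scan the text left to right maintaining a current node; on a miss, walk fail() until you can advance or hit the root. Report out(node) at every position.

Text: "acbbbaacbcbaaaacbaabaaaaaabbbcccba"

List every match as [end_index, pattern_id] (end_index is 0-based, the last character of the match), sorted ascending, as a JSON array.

Construct AC machine:
Trie (insert patterns):
  0='ε' goto a→1 b→11 c→5
  1='a' goto a→16 b→3 c→2
  2='ac' goto ·  [P0 ends]
  3='ab' goto b→4
  4='abb' goto ·  [P1 ends]
  5='c' goto b→6 c→15
  6='cb' goto c→7
  7='cbc' goto a→8
  8='cbca' goto b→9
  9='cbcab' goto a→10
  10='cbcaba' goto ·  [P2 ends]
  11='b' goto a→12  [P4 ends]
  12='ba' goto a→13
  13='baa' goto a→14
  14='baaa' goto ·  [P3 ends]
  15='cc' goto ·  [P5 ends]
  16='aa' goto ·  [P6 ends]

BFS fail/out derivation:
  n1('a'): parent n0 fail=0; on 'a' 0 → fail=0;  out ∅∪∅=∅
  n5('c'): parent n0 fail=0; on 'c' 0 → fail=0;  out ∅∪∅=∅
  n11('b'): parent n0 fail=0; on 'b' 0 → fail=0;  out {4}∪∅={4}
  n2('ac'): parent n1 fail=0; on 'c' 0 → fail=5;  out {0}∪∅={0}
  n3('ab'): parent n1 fail=0; on 'b' 0 → fail=11;  out ∅∪{4}={4}
  n6('cb'): parent n5 fail=0; on 'b' 0 → fail=11;  out ∅∪{4}={4}
  n12('ba'): parent n11 fail=0; on 'a' 0 → fail=1;  out ∅∪∅=∅
  n15('cc'): parent n5 fail=0; on 'c' 0 → fail=5;  out {5}∪∅={5}
  n16('aa'): parent n1 fail=0; on 'a' 0 → fail=1;  out {6}∪∅={6}
  n4('abb'): parent n3 fail=11; on 'b' 11→0 → fail=11;  out {1}∪{4}={1,4}
  n7('cbc'): parent n6 fail=11; on 'c' 11→0 → fail=5;  out ∅∪∅=∅
  n13('baa'): parent n12 fail=1; on 'a' 1 → fail=16;  out ∅∪{6}={6}
  n8('cbca'): parent n7 fail=5; on 'a' 5→0 → fail=1;  out ∅∪∅=∅
  n14('baaa'): parent n13 fail=16; on 'a' 16→1 → fail=16;  out {3}∪{6}={3,6}
  n9('cbcab'): parent n8 fail=1; on 'b' 1 → fail=3;  out ∅∪{4}={4}
  n10('cbcaba'): parent n9 fail=3; on 'a' 3→11 → fail=12;  out {2}∪∅={2}

Text stream:
[0] read 'a'  n0⇒n1
[1] read 'c'  n1⇒n2  → match P0@[0:1]
[2] read 'b'  n2⇒n6 (via fail)  → match P4@[2:2]
[3] read 'b'  n6⇒n11 (via fail)  → match P4@[3:3]
[4] read 'b'  n11⇒n11 (via fail)  → match P4@[4:4]
[5] read 'a'  n11⇒n12
[6] read 'a'  n12⇒n13  → match P6@[5:6]
[7] read 'c'  n13⇒n2 (via fail)  → match P0@[6:7]
[8] read 'b'  n2⇒n6 (via fail)  → match P4@[8:8]
[9] read 'c'  n6⇒n7
[10] read 'b'  n7⇒n6 (via fail)  → match P4@[10:10]
[11] read 'a'  n6⇒n12 (via fail)
[12] read 'a'  n12⇒n13  → match P6@[11:12]
[13] read 'a'  n13⇒n14  → match P3@[10:13],P6@[12:13]
[14] read 'a'  n14⇒n16 (via fail)  → match P6@[13:14]
[15] read 'c'  n16⇒n2 (via fail)  → match P0@[14:15]
[16] read 'b'  n2⇒n6 (via fail)  → match P4@[16:16]
[17] read 'a'  n6⇒n12 (via fail)
[18] read 'a'  n12⇒n13  → match P6@[17:18]
[19] read 'b'  n13⇒n3 (via fail)  → match P4@[19:19]
[20] read 'a'  n3⇒n12 (via fail)
[21] read 'a'  n12⇒n13  → match P6@[20:21]
[22] read 'a'  n13⇒n14  → match P3@[19:22],P6@[21:22]
[23] read 'a'  n14⇒n16 (via fail)  → match P6@[22:23]
[24] read 'a'  n16⇒n16 (via fail)  → match P6@[23:24]
[25] read 'a'  n16⇒n16 (via fail)  → match P6@[24:25]
[26] read 'b'  n16⇒n3 (via fail)  → match P4@[26:26]
[27] read 'b'  n3⇒n4  → match P1@[25:27],P4@[27:27]
[28] read 'b'  n4⇒n11 (via fail)  → match P4@[28:28]
[29] read 'c'  n11⇒n5 (via fail)
[30] read 'c'  n5⇒n15  → match P5@[29:30]
[31] read 'c'  n15⇒n15 (via fail)  → match P5@[30:31]
[32] read 'b'  n15⇒n6 (via fail)  → match P4@[32:32]
[33] read 'a'  n6⇒n12 (via fail)

All matches (sorted): [[1,0],[2,4],[3,4],[4,4],[6,6],[7,0],[8,4],[10,4],[12,6],[13,3],[13,6],[14,6],[15,0],[16,4],[18,6],[19,4],[21,6],[22,3],[22,6],[23,6],[24,6],[25,6],[26,4],[27,1],[27,4],[28,4],[30,5],[31,5],[32,4]]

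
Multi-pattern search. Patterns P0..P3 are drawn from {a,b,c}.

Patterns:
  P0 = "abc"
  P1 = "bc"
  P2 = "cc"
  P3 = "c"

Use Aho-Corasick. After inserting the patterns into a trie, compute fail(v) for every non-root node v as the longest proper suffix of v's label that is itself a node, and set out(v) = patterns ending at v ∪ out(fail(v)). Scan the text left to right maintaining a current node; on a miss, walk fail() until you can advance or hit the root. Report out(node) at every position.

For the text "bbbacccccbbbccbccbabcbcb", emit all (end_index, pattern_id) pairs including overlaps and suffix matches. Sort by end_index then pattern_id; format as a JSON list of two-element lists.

Construct AC machine:
Trie (insert patterns):
  0='ε' goto a→1 b→4 c→6
  1='a' goto b→2
  2='ab' goto c→3
  3='abc' goto ·  [P0 ends]
  4='b' goto c→5
  5='bc' goto ·  [P1 ends]
  6='c' goto c→7  [P3 ends]
  7='cc' goto ·  [P2 ends]

Failure links (BFS by depth):
  n1('a'): parent n0 fail=0; on 'a' 0 → fail=0;  out ∅∪∅=∅
  n4('b'): parent n0 fail=0; on 'b' 0 → fail=0;  out ∅∪∅=∅
  n6('c'): parent n0 fail=0; on 'c' 0 → fail=0;  out {3}∪∅={3}
  n2('ab'): parent n1 fail=0; on 'b' 0 → fail=4;  out ∅∪∅=∅
  n5('bc'): parent n4 fail=0; on 'c' 0 → fail=6;  out {1}∪{3}={1,3}
  n7('cc'): parent n6 fail=0; on 'c' 0 → fail=6;  out {2}∪{3}={2,3}
  n3('abc'): parent n2 fail=4; on 'c' 4 → fail=5;  out {0}∪{1,3}={0,1,3}

Run:
[0] read 'b'  n0⇒n4
[1] read 'b'  n4⇒n4 (fail-walked)
[2] read 'b'  n4⇒n4 (fail-walked)
[3] read 'a'  n4⇒n1 (fail-walked)
[4] read 'c'  n1⇒n6 (fail-walked)  ** P3@[4:4]
[5] read 'c'  n6⇒n7  ** P2@[4:5],P3@[5:5]
[6] read 'c'  n7⇒n7 (fail-walked)  ** P2@[5:6],P3@[6:6]
[7] read 'c'  n7⇒n7 (fail-walked)  ** P2@[6:7],P3@[7:7]
[8] read 'c'  n7⇒n7 (fail-walked)  ** P2@[7:8],P3@[8:8]
[9] read 'b'  n7⇒n4 (fail-walked)
[10] read 'b'  n4⇒n4 (fail-walked)
[11] read 'b'  n4⇒n4 (fail-walked)
[12] read 'c'  n4⇒n5  ** P1@[11:12],P3@[12:12]
[13] read 'c'  n5⇒n7 (fail-walked)  ** P2@[12:13],P3@[13:13]
[14] read 'b'  n7⇒n4 (fail-walked)
[15] read 'c'  n4⇒n5  ** P1@[14:15],P3@[15:15]
[16] read 'c'  n5⇒n7 (fail-walked)  ** P2@[15:16],P3@[16:16]
[17] read 'b'  n7⇒n4 (fail-walked)
[18] read 'a'  n4⇒n1 (fail-walked)
[19] read 'b'  n1⇒n2
[20] read 'c'  n2⇒n3  ** P0@[18:20],P1@[19:20],P3@[20:20]
[21] read 'b'  n3⇒n4 (fail-walked)
[22] read 'c'  n4⇒n5  ** P1@[21:22],P3@[22:22]
[23] read 'b'  n5⇒n4 (fail-walked)

Matches: [[4,3],[5,2],[5,3],[6,2],[6,3],[7,2],[7,3],[8,2],[8,3],[12,1],[12,3],[13,2],[13,3],[15,1],[15,3],[16,2],[16,3],[20,0],[20,1],[20,3],[22,1],[22,3]]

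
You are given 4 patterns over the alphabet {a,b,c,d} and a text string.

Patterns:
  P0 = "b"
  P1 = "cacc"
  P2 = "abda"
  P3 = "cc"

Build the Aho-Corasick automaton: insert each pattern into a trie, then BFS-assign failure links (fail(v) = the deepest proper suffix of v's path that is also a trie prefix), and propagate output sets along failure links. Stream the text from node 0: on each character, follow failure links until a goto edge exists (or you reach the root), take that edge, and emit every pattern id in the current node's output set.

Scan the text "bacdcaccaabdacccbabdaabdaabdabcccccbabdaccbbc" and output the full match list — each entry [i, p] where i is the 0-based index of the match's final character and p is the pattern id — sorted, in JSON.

Build:
Trie nodes:
  0='ε' goto a→6 b→1 c→2
  1='b' goto ·  [P0 ends]
  2='c' goto a→3 c→10
  3='ca' goto c→4
  4='cac' goto c→5
  5='cacc' goto ·  [P1 ends]
  6='a' goto b→7
  7='ab' goto d→8
  8='abd' goto a→9
  9='abda' goto ·  [P2 ends]
  10='cc' goto ·  [P3 ends]

BFS fail/out derivation:
  n1('b'): parent n0 fail=0; on 'b' 0 → fail=0;  out {0}∪∅={0}
  n2('c'): parent n0 fail=0; on 'c' 0 → fail=0;  out ∅∪∅=∅
  n6('a'): parent n0 fail=0; on 'a' 0 → fail=0;  out ∅∪∅=∅
  n3('ca'): parent n2 fail=0; on 'a' 0 → fail=6;  out ∅∪∅=∅
  n7('ab'): parent n6 fail=0; on 'b' 0 → fail=1;  out ∅∪{0}={0}
  n10('cc'): parent n2 fail=0; on 'c' 0 → fail=2;  out {3}∪∅={3}
  n4('cac'): parent n3 fail=6; on 'c' 6→0 → fail=2;  out ∅∪∅=∅
  n8('abd'): parent n7 fail=1; on 'd' 1→0 → fail=0;  out ∅∪∅=∅
  n5('cacc'): parent n4 fail=2; on 'c' 2 → fail=10;  out {1}∪{3}={1,3}
  n9('abda'): parent n8 fail=0; on 'a' 0 → fail=6;  out {2}∪∅={2}

Text stream:
pos 0 'b': at 1  → match P0@[0:0]
pos 1 'a': at 6 (via fail)
pos 2 'c': at 2 (via fail)
pos 3 'd': at 0 (via fail)
pos 4 'c': at 2
pos 5 'a': at 3
pos 6 'c': at 4
pos 7 'c': at 5  → match P1@[4:7],P3@[6:7]
pos 8 'a': at 3 (via fail)
pos 9 'a': at 6 (via fail)
pos 10 'b': at 7  → match P0@[10:10]
pos 11 'd': at 8
pos 12 'a': at 9  → match P2@[9:12]
pos 13 'c': at 2 (via fail)
pos 14 'c': at 10  → match P3@[13:14]
pos 15 'c': at 10 (via fail)  → match P3@[14:15]
pos 16 'b': at 1 (via fail)  → match P0@[16:16]
pos 17 'a': at 6 (via fail)
pos 18 'b': at 7  → match P0@[18:18]
pos 19 'd': at 8
pos 20 'a': at 9  → match P2@[17:20]
pos 21 'a': at 6 (via fail)
pos 22 'b': at 7  → match P0@[22:22]
pos 23 'd': at 8
pos 24 'a': at 9  → match P2@[21:24]
pos 25 'a': at 6 (via fail)
pos 26 'b': at 7  → match P0@[26:26]
pos 27 'd': at 8
pos 28 'a': at 9  → match P2@[25:28]
pos 29 'b': at 7 (via fail)  → match P0@[29:29]
pos 30 'c': at 2 (via fail)
pos 31 'c': at 10  → match P3@[30:31]
pos 32 'c': at 10 (via fail)  → match P3@[31:32]
pos 33 'c': at 10 (via fail)  → match P3@[32:33]
pos 34 'c': at 10 (via fail)  → match P3@[33:34]
pos 35 'b': at 1 (via fail)  → match P0@[35:35]
pos 36 'a': at 6 (via fail)
pos 37 'b': at 7  → match P0@[37:37]
pos 38 'd': at 8
pos 39 'a': at 9  → match P2@[36:39]
pos 40 'c': at 2 (via fail)
pos 41 'c': at 10  → match P3@[40:41]
pos 42 'b': at 1 (via fail)  → match P0@[42:42]
pos 43 'b': at 1 (via fail)  → match P0@[43:43]
pos 44 'c': at 2 (via fail)

Matches: [[0,0],[7,1],[7,3],[10,0],[12,2],[14,3],[15,3],[16,0],[18,0],[20,2],[22,0],[24,2],[26,0],[28,2],[29,0],[31,3],[32,3],[33,3],[34,3],[35,0],[37,0],[39,2],[41,3],[42,0],[43,0]]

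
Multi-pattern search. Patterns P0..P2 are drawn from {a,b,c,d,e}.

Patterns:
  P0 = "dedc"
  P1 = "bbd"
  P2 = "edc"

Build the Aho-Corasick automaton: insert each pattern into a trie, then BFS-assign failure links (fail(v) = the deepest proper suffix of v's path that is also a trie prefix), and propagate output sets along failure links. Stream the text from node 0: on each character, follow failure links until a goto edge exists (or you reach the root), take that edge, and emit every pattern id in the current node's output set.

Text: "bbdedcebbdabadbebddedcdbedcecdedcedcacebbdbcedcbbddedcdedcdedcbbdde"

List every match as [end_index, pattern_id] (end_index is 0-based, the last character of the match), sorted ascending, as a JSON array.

Construct AC machine:
Trie (insert patterns):
  0='ε' goto b→5 d→1 e→8
  1='d' goto e→2
  2='de' goto d→3
  3='ded' goto c→4
  4='dedc' goto ·  ←P0
  5='b' goto b→6
  6='bb' goto d→7
  7='bbd' goto ·  ←P1
  8='e' goto d→9
  9='ed' goto c→10
  10='edc' goto ·  ←P2

BFS fail/out derivation:
  fail(1) 'd': from fail(0)=0 chase 'd': 0 ⇒ 0;  out=∅∪out(0)=∅
  fail(5) 'b': from fail(0)=0 chase 'b': 0 ⇒ 0;  out=∅∪out(0)=∅
  fail(8) 'e': from fail(0)=0 chase 'e': 0 ⇒ 0;  out=∅∪out(0)=∅
  fail(2) 'de': from fail(1)=0 chase 'e': 0 ⇒ 8;  out=∅∪out(8)=∅
  fail(6) 'bb': from fail(5)=0 chase 'b': 0 ⇒ 5;  out=∅∪out(5)=∅
  fail(9) 'ed': from fail(8)=0 chase 'd': 0 ⇒ 1;  out=∅∪out(1)=∅
  fail(3) 'ded': from fail(2)=8 chase 'd': 8 ⇒ 9;  out=∅∪out(9)=∅
  fail(7) 'bbd': from fail(6)=5 chase 'd': 5→0 ⇒ 1;  out={1}∪out(1)={1}
  fail(10) 'edc': from fail(9)=1 chase 'c': 1→0 ⇒ 0;  out={2}∪out(0)={2}
  fail(4) 'dedc': from fail(3)=9 chase 'c': 9 ⇒ 10;  out={0}∪out(10)={0,2}

Run:
[0] read 'b'  n0⇒n5
[1] read 'b'  n5⇒n6
[2] read 'd'  n6⇒n7  ** P1@[0:2]
[3] read 'e'  n7⇒n2 (via fail)
[4] read 'd'  n2⇒n3
[5] read 'c'  n3⇒n4  ** P0@[2:5],P2@[3:5]
[6] read 'e'  n4⇒n8 (via fail)
[7] read 'b'  n8⇒n5 (via fail)
[8] read 'b'  n5⇒n6
[9] read 'd'  n6⇒n7  ** P1@[7:9]
[10] read 'a'  n7⇒n0 (via fail)
[11] read 'b'  n0⇒n5
[12] read 'a'  n5⇒n0 (via fail)
[13] read 'd'  n0⇒n1
[14] read 'b'  n1⇒n5 (via fail)
[15] read 'e'  n5⇒n8 (via fail)
[16] read 'b'  n8⇒n5 (via fail)
[17] read 'd'  n5⇒n1 (via fail)
[18] read 'd'  n1⇒n1 (via fail)
[19] read 'e'  n1⇒n2
[20] read 'd'  n2⇒n3
[21] read 'c'  n3⇒n4  ** P0@[18:21],P2@[19:21]
[22] read 'd'  n4⇒n1 (via fail)
[23] read 'b'  n1⇒n5 (via fail)
[24] read 'e'  n5⇒n8 (via fail)
[25] read 'd'  n8⇒n9
[26] read 'c'  n9⇒n10  ** P2@[24:26]
[27] read 'e'  n10⇒n8 (via fail)
[28] read 'c'  n8⇒n0 (via fail)
[29] read 'd'  n0⇒n1
[30] read 'e'  n1⇒n2
[31] read 'd'  n2⇒n3
[32] read 'c'  n3⇒n4  ** P0@[29:32],P2@[30:32]
[33] read 'e'  n4⇒n8 (via fail)
[34] read 'd'  n8⇒n9
[35] read 'c'  n9⇒n10  ** P2@[33:35]
[36] read 'a'  n10⇒n0 (via fail)
[37] read 'c'  n0⇒n0
[38] read 'e'  n0⇒n8
[39] read 'b'  n8⇒n5 (via fail)
[40] read 'b'  n5⇒n6
[41] read 'd'  n6⇒n7  ** P1@[39:41]
[42] read 'b'  n7⇒n5 (via fail)
[43] read 'c'  n5⇒n0 (via fail)
[44] read 'e'  n0⇒n8
[45] read 'd'  n8⇒n9
[46] read 'c'  n9⇒n10  ** P2@[44:46]
[47] read 'b'  n10⇒n5 (via fail)
[48] read 'b'  n5⇒n6
[49] read 'd'  n6⇒n7  ** P1@[47:49]
[50] read 'd'  n7⇒n1 (via fail)
[51] read 'e'  n1⇒n2
[52] read 'd'  n2⇒n3
[53] read 'c'  n3⇒n4  ** P0@[50:53],P2@[51:53]
[54] read 'd'  n4⇒n1 (via fail)
[55] read 'e'  n1⇒n2
[56] read 'd'  n2⇒n3
[57] read 'c'  n3⇒n4  ** P0@[54:57],P2@[55:57]
[58] read 'd'  n4⇒n1 (via fail)
[59] read 'e'  n1⇒n2
[60] read 'd'  n2⇒n3
[61] read 'c'  n3⇒n4  ** P0@[58:61],P2@[59:61]
[62] read 'b'  n4⇒n5 (via fail)
[63] read 'b'  n5⇒n6
[64] read 'd'  n6⇒n7  ** P1@[62:64]
[65] read 'd'  n7⇒n1 (via fail)
[66] read 'e'  n1⇒n2

All matches (sorted): [[2,1],[5,0],[5,2],[9,1],[21,0],[21,2],[26,2],[32,0],[32,2],[35,2],[41,1],[46,2],[49,1],[53,0],[53,2],[57,0],[57,2],[61,0],[61,2],[64,1]]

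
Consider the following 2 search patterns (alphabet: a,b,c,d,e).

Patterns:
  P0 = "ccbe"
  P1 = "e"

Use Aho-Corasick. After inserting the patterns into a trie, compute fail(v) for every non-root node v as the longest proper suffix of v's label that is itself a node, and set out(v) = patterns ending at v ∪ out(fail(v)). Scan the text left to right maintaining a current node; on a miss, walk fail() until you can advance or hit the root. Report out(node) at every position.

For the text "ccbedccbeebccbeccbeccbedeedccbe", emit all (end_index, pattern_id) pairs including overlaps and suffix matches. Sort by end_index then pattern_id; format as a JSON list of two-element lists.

Build automaton:
Trie nodes:
  n0 'ε': c→1 e→5
  n1 'c': c→2
  n2 'cc': b→3
  n3 'ccb': e→4
  n4 'ccbe': ·  [P0 ends]
  n5 'e': ·  [P1 ends]

BFS fail/out derivation:
  fail(1) 'c': from fail(0)=0 chase 'c': 0 ⇒ 0;  out=∅∪out(0)=∅
  fail(5) 'e': from fail(0)=0 chase 'e': 0 ⇒ 0;  out={1}∪out(0)={1}
  fail(2) 'cc': from fail(1)=0 chase 'c': 0 ⇒ 1;  out=∅∪out(1)=∅
  fail(3) 'ccb': from fail(2)=1 chase 'b': 1→0 ⇒ 0;  out=∅∪out(0)=∅
  fail(4) 'ccbe': from fail(3)=0 chase 'e': 0 ⇒ 5;  out={0}∪out(5)={0,1}

Scan:
i=0 'c': node 0→1
i=1 'c': node 1→2
i=2 'b': node 2→3
i=3 'e': node 3→4  → match P0@[0:3],P1@[3:3]
i=4 'd': node 4→0 (via fail)
i=5 'c': node 0→1
i=6 'c': node 1→2
i=7 'b': node 2→3
i=8 'e': node 3→4  → match P0@[5:8],P1@[8:8]
i=9 'e': node 4→5 (via fail)  → match P1@[9:9]
i=10 'b': node 5→0 (via fail)
i=11 'c': node 0→1
i=12 'c': node 1→2
i=13 'b': node 2→3
i=14 'e': node 3→4  → match P0@[11:14],P1@[14:14]
i=15 'c': node 4→1 (via fail)
i=16 'c': node 1→2
i=17 'b': node 2→3
i=18 'e': node 3→4  → match P0@[15:18],P1@[18:18]
i=19 'c': node 4→1 (via fail)
i=20 'c': node 1→2
i=21 'b': node 2→3
i=22 'e': node 3→4  → match P0@[19:22],P1@[22:22]
i=23 'd': node 4→0 (via fail)
i=24 'e': node 0→5  → match P1@[24:24]
i=25 'e': node 5→5 (via fail)  → match P1@[25:25]
i=26 'd': node 5→0 (via fail)
i=27 'c': node 0→1
i=28 'c': node 1→2
i=29 'b': node 2→3
i=30 'e': node 3→4  → match P0@[27:30],P1@[30:30]

All matches (sorted): [[3,0],[3,1],[8,0],[8,1],[9,1],[14,0],[14,1],[18,0],[18,1],[22,0],[22,1],[24,1],[25,1],[30,0],[30,1]]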